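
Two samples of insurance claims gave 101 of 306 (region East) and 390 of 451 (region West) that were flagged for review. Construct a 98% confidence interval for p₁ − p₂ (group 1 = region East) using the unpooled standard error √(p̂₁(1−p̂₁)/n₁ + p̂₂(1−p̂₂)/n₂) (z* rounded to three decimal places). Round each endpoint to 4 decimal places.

(-0.6076, -0.4618)

p̂₁ = 0.33007, p̂₂ = 0.86475, so the observed difference is -0.53468.
SE = √(0.000722622 + 0.000259337) = √0.000981959 = 0.031336.
z* = 2.326 at the 98% level. Margin = 2.326·0.031336 = 0.07289.
So the interval runs from -0.6076 to -0.4618.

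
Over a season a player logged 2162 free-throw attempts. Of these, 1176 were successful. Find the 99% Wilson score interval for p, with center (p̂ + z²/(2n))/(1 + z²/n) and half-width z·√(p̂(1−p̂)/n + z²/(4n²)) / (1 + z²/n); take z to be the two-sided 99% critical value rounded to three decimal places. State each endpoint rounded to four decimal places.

Here p̂ = 1176/2162 = 0.54394 and z = 2.576 (z² = 6.635776).
Denominator 1 + z²/n = 1 + 6.635776/2162 = 1.003069.
Adjusted center: (0.54394 + z²/(2n))/1.003069 = 0.54381.
Radicand: p̂(1−p̂)/n + z²/(4n²) = 0.000114741 + 0.000000355 = 0.000115096.
Half-width = 2.576·√0.000115096/1.003069 = 0.02755.
CI: 0.54381 ± 0.02755 = (0.5163, 0.5714).

(0.5163, 0.5714)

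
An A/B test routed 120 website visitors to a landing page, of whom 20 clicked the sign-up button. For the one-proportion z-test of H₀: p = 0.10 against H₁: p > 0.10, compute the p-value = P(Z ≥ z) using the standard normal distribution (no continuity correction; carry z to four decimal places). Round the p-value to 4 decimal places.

p-value = 0.0075

Sample proportion p̂ = 20/120 = 0.16667.
Under H₀, SE = √(p₀(1−p₀)/n) = √(0.10·0.90/120) = √0.000750000 = 0.027386.
Test statistic (full precision, shown to 4 dp): z = (20/120 − 0.10)/SE₀ ≈ 2.4343.
From the standard normal, P(Z ≥ z) = 0.0075.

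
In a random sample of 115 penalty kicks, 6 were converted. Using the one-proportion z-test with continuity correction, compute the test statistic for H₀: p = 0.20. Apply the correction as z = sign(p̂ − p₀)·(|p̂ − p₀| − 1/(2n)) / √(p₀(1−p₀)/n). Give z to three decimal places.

z = -3.847

p̂ = 6/115 = 0.05217. p̂ − p₀ = -0.147826.
Continuity correction 1/(2n) = 1/230 = 0.004348.
Corrected numerator: |-0.147826| − 0.004348 = 0.143478.
Under H₀, SE = √(p₀(1−p₀)/n) = √(0.20·0.80/115) = √0.001391304 = 0.037300.
z = (−)0.143478/0.037300 = -3.847.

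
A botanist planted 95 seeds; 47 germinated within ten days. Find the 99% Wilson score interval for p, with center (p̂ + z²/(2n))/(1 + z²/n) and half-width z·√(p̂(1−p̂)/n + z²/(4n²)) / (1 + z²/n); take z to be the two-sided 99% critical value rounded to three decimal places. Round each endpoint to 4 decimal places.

(0.3673, 0.6228)

p̂ = 47/95 = 0.49474; z = 2.576, so z² = 6.635776.
Denominator 1 + z²/n = 1 + 6.635776/95 = 1.069850.
Adjusted center: (0.49474 + z²/(2n))/1.069850 = 0.49508.
Radicand: p̂(1−p̂)/n + z²/(4n²) = 0.002631287 + 0.000183817 = 0.002815104.
Half-width = z·√(radicand)/denom = 2.576·0.053058/1.069850 = 0.12775.
So the interval runs from 0.3673 to 0.6228.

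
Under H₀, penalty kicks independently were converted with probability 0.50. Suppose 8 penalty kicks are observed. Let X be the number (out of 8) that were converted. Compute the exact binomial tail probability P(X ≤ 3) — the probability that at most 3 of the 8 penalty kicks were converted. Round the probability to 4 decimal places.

X is binomial with n = 8 and p = 0.50.
P(X ≤ 3) = C(8,0)·0.50^0·0.50^8 + C(8,1)·0.50^1·0.50^7 + C(8,2)·0.50^2·0.50^6 + C(8,3)·0.50^3·0.50^5.
= 0.003906 + 0.031250 + 0.109375 + 0.218750 = 0.3633.

P = 0.3633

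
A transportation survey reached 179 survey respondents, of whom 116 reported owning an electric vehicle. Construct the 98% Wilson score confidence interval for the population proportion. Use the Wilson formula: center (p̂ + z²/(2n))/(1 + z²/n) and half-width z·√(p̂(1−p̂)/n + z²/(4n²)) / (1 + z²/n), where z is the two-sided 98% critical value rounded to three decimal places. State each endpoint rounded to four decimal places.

Here p̂ = 116/179 = 0.64804 and z = 2.326 (z² = 5.410276).
1 + z²/n = 1.030225.
Adjusted center: (0.64804 + z²/(2n))/1.030225 = 0.64370.
Radicand: p̂(1−p̂)/n + z²/(4n²) = 0.001274205 + 0.000042214 = 0.001316419.
Half-width = z·√(radicand)/denom = 2.326·0.036282/1.030225 = 0.08192.
CI: 0.64370 ± 0.08192 = (0.5618, 0.7256).

(0.5618, 0.7256)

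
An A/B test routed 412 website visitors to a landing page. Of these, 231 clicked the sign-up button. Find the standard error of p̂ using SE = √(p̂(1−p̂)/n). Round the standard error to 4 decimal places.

p̂ = 231/412 = 0.56068.
p̂(1−p̂) = 0.56068·0.43932 = 0.246318.
Dividing by n and taking the root: √0.000597859 = 0.0245.

SE = 0.0245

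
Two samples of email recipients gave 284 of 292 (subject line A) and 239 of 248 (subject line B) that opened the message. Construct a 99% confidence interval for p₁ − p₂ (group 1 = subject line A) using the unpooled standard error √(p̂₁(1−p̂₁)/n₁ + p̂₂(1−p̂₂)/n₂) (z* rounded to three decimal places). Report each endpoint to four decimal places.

(-0.0304, 0.0482)

p̂₁ = 284/292 = 0.97260, p̂₂ = 239/248 = 0.96371; p̂₁ − p̂₂ = 0.00889.
Unpooled SE = √(p̂₁(1−p̂₁)/n₁ + p̂₂(1−p̂₂)/n₂) = √(0.000091256 + 0.000141022) = 0.015241.
The 99% critical value is z* = 2.576. Margin of error = 0.03926.
So the interval runs from -0.0304 to 0.0482.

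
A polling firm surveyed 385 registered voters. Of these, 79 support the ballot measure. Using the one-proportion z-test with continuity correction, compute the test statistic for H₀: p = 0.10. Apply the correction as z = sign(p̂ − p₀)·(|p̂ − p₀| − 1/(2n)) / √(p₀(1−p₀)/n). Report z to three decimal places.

The sample proportion is 79/385 = 0.20519. p̂ − p₀ = 0.105195.
Continuity correction 1/(2n) = 1/770 = 0.001299.
Corrected numerator: |0.105195| − 0.001299 = 0.103896.
Under H₀, SE = √(p₀(1−p₀)/n) = √(0.10·0.90/385) = √0.000233766 = 0.015289.
z = +0.103896/0.015289 = 6.795.

z = 6.795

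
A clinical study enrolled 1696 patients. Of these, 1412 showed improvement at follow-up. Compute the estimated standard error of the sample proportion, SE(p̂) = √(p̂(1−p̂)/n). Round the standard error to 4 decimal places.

SE = 0.0091

Sample proportion p̂ = 1412/1696 = 0.83255.
p̂(1−p̂) = 0.83255·0.16745 = 0.139410.
Dividing by n and taking the root: √0.000082199 = 0.0091.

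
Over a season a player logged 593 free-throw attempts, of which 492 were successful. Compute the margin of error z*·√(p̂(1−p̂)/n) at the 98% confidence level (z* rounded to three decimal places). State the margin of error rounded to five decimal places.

p̂ = 492/593 = 0.82968.
SE = √(p̂(1−p̂)/n) = √(0.141311/593) = 0.015437.
The 98% critical value is z* = 2.326.
Margin of error = z*·SE = 2.326 × 0.015437 = 0.03591.

ME = 0.03591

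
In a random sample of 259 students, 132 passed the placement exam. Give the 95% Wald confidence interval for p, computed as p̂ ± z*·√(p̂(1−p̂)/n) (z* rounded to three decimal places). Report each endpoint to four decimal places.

The sample proportion is 132/259 = 0.50965.
SE = √(p̂(1−p̂)/n) = √(0.249907/259) = 0.031063.
For 95% confidence, z* = 1.960.
Margin = 1.960·0.031063 = 0.06088.
Interval: 0.50965 ± 0.06088 → (0.4488, 0.5705).

(0.4488, 0.5705)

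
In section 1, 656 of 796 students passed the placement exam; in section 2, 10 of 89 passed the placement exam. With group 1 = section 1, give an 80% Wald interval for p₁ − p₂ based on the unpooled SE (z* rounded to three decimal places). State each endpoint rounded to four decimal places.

(0.6655, 0.7580)

p̂₁ = 656/796 = 0.82412, p̂₂ = 10/89 = 0.11236; p̂₁ − p̂₂ = 0.71176.
SE = √(0.000182093 + 0.001120617) = √0.001302710 = 0.036093.
z* = 1.282 at the 80% level. Margin = 1.282·0.036093 = 0.04627.
So the interval runs from 0.6655 to 0.7580.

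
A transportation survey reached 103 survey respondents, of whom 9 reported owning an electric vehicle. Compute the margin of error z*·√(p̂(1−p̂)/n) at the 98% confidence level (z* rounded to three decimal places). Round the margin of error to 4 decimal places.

ME = 0.0647

With x = 9 successes in n = 103, p̂ = 0.08738.
SE(p̂) = √(0.08738·0.91262/103) = 0.027825.
z* = 2.326 at the 98% level.
ME = 2.326·0.027825 = 0.0647.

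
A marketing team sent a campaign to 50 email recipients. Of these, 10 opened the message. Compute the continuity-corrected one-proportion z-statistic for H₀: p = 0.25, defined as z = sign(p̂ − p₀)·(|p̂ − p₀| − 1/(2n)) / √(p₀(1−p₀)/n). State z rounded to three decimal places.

z = -0.653

The sample proportion is 10/50 = 0.20000. p̂ − p₀ = -0.050000.
1/(2n) = 0.010000.
Corrected numerator: |-0.050000| − 0.010000 = 0.040000.
Under H₀, SE = √(p₀(1−p₀)/n) = √(0.25·0.75/50) = √0.003750000 = 0.061237.
z = −0.040000/0.061237 = -0.653.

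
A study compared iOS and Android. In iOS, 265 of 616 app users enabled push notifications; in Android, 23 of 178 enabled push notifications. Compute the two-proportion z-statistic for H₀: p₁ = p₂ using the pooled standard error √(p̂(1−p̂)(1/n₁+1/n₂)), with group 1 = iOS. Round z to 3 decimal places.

Sample proportions: p̂₁ = 265/616 = 0.43019 and p̂₂ = 23/178 = 0.12921.
Pooled p̂ = (265+23)/(616+178) = 288/794 = 0.36272.
Pooled SE = √[0.2311543·0.00724135] ≈ 0.040913.
z = 0.30098/0.040913 = 7.357.

z = 7.357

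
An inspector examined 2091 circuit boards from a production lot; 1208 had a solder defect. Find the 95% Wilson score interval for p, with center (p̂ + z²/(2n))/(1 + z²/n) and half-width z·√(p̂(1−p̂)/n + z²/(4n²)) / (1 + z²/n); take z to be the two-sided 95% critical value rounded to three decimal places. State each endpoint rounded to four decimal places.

p̂ = 1208/2091 = 0.57771; z = 1.960, so z² = 3.841600.
Denominator 1 + z²/n = 1 + 3.841600/2091 = 1.001837.
Adjusted center: (0.57771 + z²/(2n))/1.001837 = 0.57757.
Radicand: p̂(1−p̂)/n + z²/(4n²) = 0.000116672 + 0.000000220 = 0.000116892.
Half-width = 1.960·√0.000116892/1.001837 = 0.02115.
So the interval runs from 0.5564 to 0.5987.

(0.5564, 0.5987)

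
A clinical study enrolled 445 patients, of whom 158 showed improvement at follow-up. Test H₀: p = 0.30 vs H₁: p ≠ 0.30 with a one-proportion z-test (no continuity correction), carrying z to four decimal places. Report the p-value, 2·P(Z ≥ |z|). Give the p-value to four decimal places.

p-value = 0.0113

Sample proportion p̂ = 158/445 = 0.35506.
Null standard error: √(0.30·0.70/445) = √0.000471910 = 0.021723.
Test statistic (full precision, shown to 4 dp): z = (158/445 − 0.30)/SE₀ ≈ 2.5344.
From the standard normal, 2·P(Z ≥ |z|) = 0.0113.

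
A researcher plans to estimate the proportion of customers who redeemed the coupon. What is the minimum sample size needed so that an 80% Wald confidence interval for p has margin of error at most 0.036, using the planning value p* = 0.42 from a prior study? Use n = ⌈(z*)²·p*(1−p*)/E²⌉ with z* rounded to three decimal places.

n = 309

For 80% confidence, z* = 1.282.
p*(1−p*) = 0.2436.
(z*)²·p*(1−p*)/E² = 1.643524·0.2436/0.001296 = 308.922.
Rounding up, n = 309.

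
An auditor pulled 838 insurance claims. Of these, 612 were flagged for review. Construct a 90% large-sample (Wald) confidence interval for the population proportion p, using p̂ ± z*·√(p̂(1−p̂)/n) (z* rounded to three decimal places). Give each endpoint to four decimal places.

(0.7051, 0.7555)

p̂ = 612/838 = 0.73031.
SE(p̂) = √(0.73031·0.26969/838) = 0.015331.
z* = 1.645 at the 90% level.
Margin of error: 1.645 × 0.015331 = 0.02522.
Interval: 0.73031 ± 0.02522 → (0.7051, 0.7555).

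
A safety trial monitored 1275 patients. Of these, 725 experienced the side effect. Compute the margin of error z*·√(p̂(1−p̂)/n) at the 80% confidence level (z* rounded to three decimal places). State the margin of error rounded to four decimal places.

ME = 0.0178

Sample proportion p̂ = 725/1275 = 0.56863.
SE(p̂) = √(0.56863·0.43137/1275) = 0.013870.
The 80% critical value is z* = 1.282.
Margin of error = z*·SE = 1.282 × 0.013870 = 0.0178.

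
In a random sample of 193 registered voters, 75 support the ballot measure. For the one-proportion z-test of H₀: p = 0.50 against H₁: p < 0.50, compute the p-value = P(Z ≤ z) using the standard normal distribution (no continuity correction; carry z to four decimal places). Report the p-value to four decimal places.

p-value = 0.0010

p̂ = 75/193 = 0.38860.
Null standard error: √(0.50·0.50/193) = √0.001295337 = 0.035991.
z = (p̂ − p₀)/SE = (75/193 − 0.50)/0.035991 ≈ -3.0952.
From the standard normal, P(Z ≤ z) = 0.0010.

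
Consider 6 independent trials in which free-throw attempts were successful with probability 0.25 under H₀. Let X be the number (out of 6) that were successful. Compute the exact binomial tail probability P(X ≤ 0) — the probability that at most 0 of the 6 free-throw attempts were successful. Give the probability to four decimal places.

X ~ Binomial(n=6, p=0.25).
P(X ≤ 0) = C(6,0)·0.25^0·0.75^6.
= 0.177979 = 0.1780.

P = 0.1780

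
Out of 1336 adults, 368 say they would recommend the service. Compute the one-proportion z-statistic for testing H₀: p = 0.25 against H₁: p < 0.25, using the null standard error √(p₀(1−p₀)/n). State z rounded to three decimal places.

z = 2.148

The sample proportion is 368/1336 = 0.27545.
Under H₀, SE = √(p₀(1−p₀)/n) = √(0.25·0.75/1336) = √0.000140344 = 0.011847.
z = (p̂ − p₀)/SE = (0.27545 − 0.25)/0.011847 = 2.148.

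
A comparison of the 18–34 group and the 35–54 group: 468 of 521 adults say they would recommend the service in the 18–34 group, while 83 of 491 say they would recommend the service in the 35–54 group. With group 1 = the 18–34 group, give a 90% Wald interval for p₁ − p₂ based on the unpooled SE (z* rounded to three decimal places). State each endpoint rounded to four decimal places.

p̂₁ = 0.89827, p̂₂ = 0.16904, so the observed difference is 0.72923.
SE = √(0.000175392 + 0.000286084) = √0.000461476 = 0.021482.
z* = 1.645 at the 90% level. Margin = 1.645·0.021482 = 0.03534.
Interval: 0.72923 ± 0.03534 → (0.6939, 0.7646).

(0.6939, 0.7646)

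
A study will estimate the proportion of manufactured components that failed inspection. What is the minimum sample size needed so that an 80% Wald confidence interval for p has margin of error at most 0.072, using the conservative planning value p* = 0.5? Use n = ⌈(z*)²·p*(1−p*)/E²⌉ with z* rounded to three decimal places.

n = 80

For 80% confidence, z* = 1.282.
p*(1−p*) = 0.2500.
Required n before rounding: 1.643524 × 0.2500 / 0.072² = 79.259.
⌈79.259⌉ = 80.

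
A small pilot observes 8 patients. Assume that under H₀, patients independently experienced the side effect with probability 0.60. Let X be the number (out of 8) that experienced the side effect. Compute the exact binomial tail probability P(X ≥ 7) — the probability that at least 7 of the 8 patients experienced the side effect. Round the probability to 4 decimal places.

X is binomial with n = 8 and p = 0.60.
P(X ≥ 7) = C(8,7)·0.60^7·0.40^1 + C(8,8)·0.60^8·0.40^0.
= 0.089580 + 0.016796 = 0.1064.

P = 0.1064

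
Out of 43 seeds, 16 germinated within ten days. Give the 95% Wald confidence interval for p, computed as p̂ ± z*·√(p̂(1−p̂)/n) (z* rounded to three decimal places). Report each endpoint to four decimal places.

Sample proportion p̂ = 16/43 = 0.37209.
SE(p̂) = √(0.37209·0.62791/43) = 0.073712.
z* = 1.960 at the 95% level.
Margin = 1.960·0.073712 = 0.14448.
CI: 0.37209 ± 0.14448 = (0.2276, 0.5166).

(0.2276, 0.5166)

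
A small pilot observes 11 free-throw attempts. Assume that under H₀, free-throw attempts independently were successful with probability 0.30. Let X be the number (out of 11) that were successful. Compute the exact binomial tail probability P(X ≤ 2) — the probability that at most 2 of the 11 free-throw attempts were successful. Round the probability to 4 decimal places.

P = 0.3127

X is binomial with n = 11 and p = 0.30.
P(X ≤ 2) = C(11,0)·0.30^0·0.70^11 + C(11,1)·0.30^1·0.70^10 + C(11,2)·0.30^2·0.70^9.
= 0.019773 + 0.093217 + 0.199750 = 0.3127.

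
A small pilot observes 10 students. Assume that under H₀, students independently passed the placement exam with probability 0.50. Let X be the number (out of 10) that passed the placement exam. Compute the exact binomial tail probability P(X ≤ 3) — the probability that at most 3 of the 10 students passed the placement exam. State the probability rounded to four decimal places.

P = 0.1719

X ~ Binomial(n=10, p=0.50).
P(X ≤ 3) = C(10,0)·0.50^0·0.50^10 + C(10,1)·0.50^1·0.50^9 + C(10,2)·0.50^2·0.50^8 + C(10,3)·0.50^3·0.50^7.
= 0.000977 + 0.009766 + 0.043945 + 0.117188 = 0.1719.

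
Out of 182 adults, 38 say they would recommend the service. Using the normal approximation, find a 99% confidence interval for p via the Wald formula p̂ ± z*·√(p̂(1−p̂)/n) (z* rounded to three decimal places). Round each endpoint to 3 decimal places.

Sample proportion p̂ = 38/182 = 0.20879.
SE = √(p̂(1−p̂)/n) = √(0.165197/182) = 0.030128.
For 99% confidence, z* = 2.576.
Margin of error: 2.576 × 0.030128 = 0.07761.
CI: 0.20879 ± 0.07761 = (0.131, 0.286).

(0.131, 0.286)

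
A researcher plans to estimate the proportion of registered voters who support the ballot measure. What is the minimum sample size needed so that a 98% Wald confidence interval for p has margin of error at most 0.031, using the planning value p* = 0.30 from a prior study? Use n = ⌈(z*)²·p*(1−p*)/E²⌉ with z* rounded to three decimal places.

n = 1183

The 98% critical value is z* = 2.326.
p*(1−p*) = 0.30·0.70 = 0.2100.
Required n before rounding: 5.410276 × 0.2100 / 0.031² = 1182.266.
Rounding up, n = 1183.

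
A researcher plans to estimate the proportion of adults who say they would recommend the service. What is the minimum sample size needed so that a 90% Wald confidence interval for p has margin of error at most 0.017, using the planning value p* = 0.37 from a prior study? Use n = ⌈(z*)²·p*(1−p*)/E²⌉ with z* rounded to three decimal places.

n = 2183

The 90% critical value is z* = 1.645.
p*(1−p*) = 0.37·0.63 = 0.2331.
(z*)²·p*(1−p*)/E² = 2.706025·0.2331/0.000289 = 2182.610.
Rounding up, n = 2183.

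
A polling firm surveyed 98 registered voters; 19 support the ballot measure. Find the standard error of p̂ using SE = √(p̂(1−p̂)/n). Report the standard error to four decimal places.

The sample proportion is 19/98 = 0.19388.
p̂(1−p̂) = 0.156291.
Dividing by n and taking the root: √0.001594806 = 0.0399.

SE = 0.0399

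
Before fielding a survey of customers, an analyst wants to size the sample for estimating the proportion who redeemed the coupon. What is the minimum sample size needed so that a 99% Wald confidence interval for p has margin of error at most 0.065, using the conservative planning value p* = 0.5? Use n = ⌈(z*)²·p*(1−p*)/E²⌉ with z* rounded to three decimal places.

z* = 2.576 at the 99% level.
p*(1−p*) = 0.50·0.50 = 0.2500.
Required n before rounding: 6.635776 × 0.2500 / 0.065² = 392.649.
Rounding up, n = 393.

n = 393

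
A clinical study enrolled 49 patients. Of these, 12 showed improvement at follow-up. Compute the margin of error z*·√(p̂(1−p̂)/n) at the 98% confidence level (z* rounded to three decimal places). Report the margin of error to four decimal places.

p̂ = 12/49 = 0.24490.
SE(p̂) = √(0.24490·0.75510/49) = 0.061432.
For 98% confidence, z* = 2.326.
So ME = 0.1429.

ME = 0.1429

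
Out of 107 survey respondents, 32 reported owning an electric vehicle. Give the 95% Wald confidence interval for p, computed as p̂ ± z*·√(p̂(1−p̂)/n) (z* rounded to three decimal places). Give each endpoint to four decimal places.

(0.2123, 0.3858)

p̂ = 32/107 = 0.29907.
Standard error of p̂: √(0.209625/107) = √0.001959115 = 0.044262.
The 95% critical value is z* = 1.960.
Margin of error: 1.960 × 0.044262 = 0.08675.
CI: 0.29907 ± 0.08675 = (0.2123, 0.3858).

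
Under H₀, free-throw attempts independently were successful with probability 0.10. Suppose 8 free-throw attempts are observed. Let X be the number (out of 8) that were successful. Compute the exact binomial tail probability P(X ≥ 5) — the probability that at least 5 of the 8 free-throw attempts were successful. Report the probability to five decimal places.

X is binomial with n = 8 and p = 0.10.
P(X ≥ 5) = C(8,5)·0.10^5·0.90^3 + C(8,6)·0.10^6·0.90^2 + C(8,7)·0.10^7·0.90^1 + C(8,8)·0.10^8·0.90^0.
= 0.000408 + 0.000023 + 0.000001 + 0.000000 = 0.00043.

P = 0.00043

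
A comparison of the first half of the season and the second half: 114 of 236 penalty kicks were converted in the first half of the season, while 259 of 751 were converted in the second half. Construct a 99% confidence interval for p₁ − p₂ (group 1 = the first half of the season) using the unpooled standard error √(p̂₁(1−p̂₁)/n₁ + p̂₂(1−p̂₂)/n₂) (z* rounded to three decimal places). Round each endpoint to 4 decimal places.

p̂₁ = 114/236 = 0.48305, p̂₂ = 259/751 = 0.34487; p̂₁ − p̂₂ = 0.13818.
SE = √(0.001058105 + 0.000300847) = √0.001358952 = 0.036864.
z* = 2.576 at the 99% level. Margin of error = 0.09496.
So the interval runs from 0.0432 to 0.2331.

(0.0432, 0.2331)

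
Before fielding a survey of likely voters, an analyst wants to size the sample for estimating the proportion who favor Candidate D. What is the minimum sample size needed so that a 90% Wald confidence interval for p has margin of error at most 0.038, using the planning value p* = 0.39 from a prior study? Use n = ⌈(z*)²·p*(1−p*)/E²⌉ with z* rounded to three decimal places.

z* = 1.645 at the 90% level.
p*(1−p*) = 0.39·0.61 = 0.2379.
Required n before rounding: 2.706025 × 0.2379 / 0.038² = 445.819.
Rounding up, n = 446.

n = 446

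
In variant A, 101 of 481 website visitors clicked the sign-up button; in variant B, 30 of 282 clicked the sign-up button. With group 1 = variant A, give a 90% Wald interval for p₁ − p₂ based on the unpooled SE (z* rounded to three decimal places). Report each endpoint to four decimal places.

p̂₁ = 101/481 = 0.20998, p̂₂ = 30/282 = 0.10638; p̂₁ − p̂₂ = 0.10360.
SE = √(0.000344881 + 0.000337112) = √0.000681993 = 0.026115.
For 90% confidence, z* = 1.645. Margin = 1.645·0.026115 = 0.04296.
CI: 0.10360 ± 0.04296 = (0.0606, 0.1466).

(0.0606, 0.1466)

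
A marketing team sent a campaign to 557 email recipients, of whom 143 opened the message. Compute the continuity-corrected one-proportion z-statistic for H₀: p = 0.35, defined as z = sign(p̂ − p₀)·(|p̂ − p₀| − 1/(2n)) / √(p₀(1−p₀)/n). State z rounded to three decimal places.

p̂ = 143/557 = 0.25673. p̂ − p₀ = -0.093268.
1/(2n) = 0.000898.
Corrected numerator: |-0.093268| − 0.000898 = 0.092370.
Under H₀, SE = √(p₀(1−p₀)/n) = √(0.35·0.65/557) = √0.000408438 = 0.020210.
z = (−)0.092370/0.020210 = -4.571.

z = -4.571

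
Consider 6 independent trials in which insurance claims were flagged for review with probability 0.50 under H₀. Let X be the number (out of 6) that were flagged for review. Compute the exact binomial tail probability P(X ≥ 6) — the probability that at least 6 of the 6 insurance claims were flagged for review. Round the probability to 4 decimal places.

X is binomial with n = 6 and p = 0.50.
P(X ≥ 6) = C(6,6)·0.50^6·0.50^0.
= 0.015625 = 0.0156.

P = 0.0156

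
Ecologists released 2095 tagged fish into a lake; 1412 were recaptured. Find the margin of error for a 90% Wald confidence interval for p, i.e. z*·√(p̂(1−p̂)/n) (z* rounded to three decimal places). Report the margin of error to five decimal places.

ME = 0.01685

The sample proportion is 1412/2095 = 0.67399.
SE = √(p̂(1−p̂)/n) = √(0.219729/2095) = 0.010241.
The 90% critical value is z* = 1.645.
Margin of error = z*·SE = 1.645 × 0.010241 = 0.01685.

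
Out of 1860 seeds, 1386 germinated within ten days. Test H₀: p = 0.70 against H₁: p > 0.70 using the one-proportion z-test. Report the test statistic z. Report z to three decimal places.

The sample proportion is 1386/1860 = 0.74516.
Under H₀, SE = √(p₀(1−p₀)/n) = √(0.70·0.30/1860) = √0.000112903 = 0.010626.
z = (0.74516 − 0.70)/0.010626 = 0.04516/0.010626 = 4.250.

z = 4.250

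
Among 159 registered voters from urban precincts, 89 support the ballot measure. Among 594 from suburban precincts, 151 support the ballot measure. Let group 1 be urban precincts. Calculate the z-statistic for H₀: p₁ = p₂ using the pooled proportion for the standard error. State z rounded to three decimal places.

Sample proportions: p̂₁ = 89/159 = 0.55975 and p̂₂ = 151/594 = 0.25421.
Pooling: p̂ = 240/753 = 0.31873.
SE = √[p̂(1−p̂)(1/n₁+1/n₂)] = √[0.31873·0.68127·(1/159+1/594)] ≈ 0.041608.
z = (p̂₁ − p̂₂)/SE = (0.55975 − 0.25421)/0.041608 = 0.30554/0.041608 = 7.343.

z = 7.343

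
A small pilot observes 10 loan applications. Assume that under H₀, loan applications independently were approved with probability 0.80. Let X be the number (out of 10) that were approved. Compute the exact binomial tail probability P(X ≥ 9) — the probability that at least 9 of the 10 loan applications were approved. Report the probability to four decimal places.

X is binomial with n = 10 and p = 0.80.
P(X ≥ 9) = C(10,9)·0.80^9·0.20^1 + C(10,10)·0.80^10·0.20^0.
= 0.268435 + 0.107374 = 0.3758.

P = 0.3758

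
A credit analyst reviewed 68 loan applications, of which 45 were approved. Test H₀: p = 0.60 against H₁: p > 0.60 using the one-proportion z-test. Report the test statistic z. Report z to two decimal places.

The sample proportion is 45/68 = 0.66176.
Under H₀, SE = √(p₀(1−p₀)/n) = √(0.60·0.40/68) = √0.003529412 = 0.059409.
z = (p̂ − p₀)/SE = (0.66176 − 0.60)/0.059409 = 1.04.

z = 1.04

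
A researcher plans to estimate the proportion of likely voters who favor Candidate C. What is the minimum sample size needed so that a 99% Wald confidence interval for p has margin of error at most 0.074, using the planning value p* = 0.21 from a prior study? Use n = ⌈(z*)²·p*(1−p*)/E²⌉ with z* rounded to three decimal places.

The 99% critical value is z* = 2.576.
p*(1−p*) = 0.1659.
Required n before rounding: 6.635776 × 0.1659 / 0.074² = 201.036.
Rounding up, n = 202.

n = 202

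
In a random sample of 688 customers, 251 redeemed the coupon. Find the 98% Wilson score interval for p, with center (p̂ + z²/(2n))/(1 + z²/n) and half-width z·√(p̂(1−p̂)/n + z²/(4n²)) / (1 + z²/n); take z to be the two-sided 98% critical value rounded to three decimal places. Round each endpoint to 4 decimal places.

(0.3233, 0.4084)

p̂ = 251/688 = 0.36483; z = 2.326, so z² = 5.410276.
Denominator 1 + z²/n = 1 + 5.410276/688 = 1.007864.
Adjusted center: (0.36483 + z²/(2n))/1.007864 = 0.36588.
Radicand: p̂(1−p̂)/n + z²/(4n²) = 0.000336814 + 0.000002857 = 0.000339671.
Half-width = 2.326·√0.000339671/1.007864 = 0.04253.
CI: 0.36588 ± 0.04253 = (0.3233, 0.4084).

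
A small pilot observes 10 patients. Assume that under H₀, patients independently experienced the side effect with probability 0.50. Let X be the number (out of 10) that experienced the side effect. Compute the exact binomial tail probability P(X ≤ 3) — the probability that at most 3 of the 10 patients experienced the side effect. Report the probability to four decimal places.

P = 0.1719

X is binomial with n = 10 and p = 0.50.
P(X ≤ 3) = C(10,0)·0.50^0·0.50^10 + C(10,1)·0.50^1·0.50^9 + C(10,2)·0.50^2·0.50^8 + C(10,3)·0.50^3·0.50^7.
= 0.000977 + 0.009766 + 0.043945 + 0.117188 = 0.1719.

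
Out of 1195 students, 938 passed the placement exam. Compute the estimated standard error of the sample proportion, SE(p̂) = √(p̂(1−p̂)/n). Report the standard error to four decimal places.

SE = 0.0119

p̂ = 938/1195 = 0.78494.
p̂(1−p̂) = 0.78494·0.21506 = 0.168809.
Dividing by n and taking the root: √0.000141263 = 0.0119.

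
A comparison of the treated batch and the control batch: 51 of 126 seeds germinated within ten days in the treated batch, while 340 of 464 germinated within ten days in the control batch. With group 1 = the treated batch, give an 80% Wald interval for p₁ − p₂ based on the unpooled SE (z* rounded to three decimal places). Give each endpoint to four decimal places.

(-0.3899, -0.2661)

p̂₁ = 51/126 = 0.40476, p̂₂ = 340/464 = 0.73276; p̂₁ − p̂₂ = -0.32800.
SE = √(0.001912141 + 0.000422033) = √0.002334174 = 0.048313.
z* = 1.282 at the 80% level. Margin = 1.282·0.048313 = 0.06194.
CI: -0.32800 ± 0.06194 = (-0.3899, -0.2661).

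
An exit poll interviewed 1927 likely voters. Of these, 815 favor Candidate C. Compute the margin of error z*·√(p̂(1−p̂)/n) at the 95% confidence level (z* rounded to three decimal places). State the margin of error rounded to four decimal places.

ME = 0.0221

The sample proportion is 815/1927 = 0.42294.
SE = √(p̂(1−p̂)/n) = √(0.244061/1927) = 0.011254.
The 95% critical value is z* = 1.960.
So ME = 0.0221.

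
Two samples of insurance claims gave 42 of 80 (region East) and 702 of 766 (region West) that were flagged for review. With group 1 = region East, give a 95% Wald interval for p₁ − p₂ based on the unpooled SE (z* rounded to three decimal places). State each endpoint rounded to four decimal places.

p̂₁ = 42/80 = 0.52500, p̂₂ = 702/766 = 0.91645; p̂₁ − p̂₂ = -0.39145.
Unpooled SE = √(p̂₁(1−p̂₁)/n₁ + p̂₂(1−p̂₂)/n₂) = √(0.003117187 + 0.000099961) = 0.056720.
For 95% confidence, z* = 1.960. Margin = 1.960·0.056720 = 0.11117.
Interval: -0.39145 ± 0.11117 → (-0.5026, -0.2803).

(-0.5026, -0.2803)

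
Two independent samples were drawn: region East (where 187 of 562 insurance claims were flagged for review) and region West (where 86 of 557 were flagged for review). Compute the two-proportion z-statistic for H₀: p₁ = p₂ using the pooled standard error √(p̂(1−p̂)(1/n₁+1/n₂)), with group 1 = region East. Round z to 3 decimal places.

p̂₁ = 187/562 = 0.33274, p̂₂ = 86/557 = 0.15440.
Pooled p̂ = (187+86)/(562+557) = 273/1119 = 0.24397.
Pooled SE = √[0.1844475·0.00357469] ≈ 0.025678.
z = 0.17834/0.025678 = 6.945.

z = 6.945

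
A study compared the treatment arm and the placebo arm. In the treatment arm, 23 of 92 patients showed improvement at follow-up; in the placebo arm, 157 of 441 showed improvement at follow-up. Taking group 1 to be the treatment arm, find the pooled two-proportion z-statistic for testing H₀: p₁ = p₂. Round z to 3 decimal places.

Sample proportions: p̂₁ = 23/92 = 0.25000 and p̂₂ = 157/441 = 0.35601.
Pooling: p̂ = 180/533 = 0.33771.
Pooled SE = √[0.2236623·0.01313714] ≈ 0.054206.
z = -0.10601/0.054206 = -1.956.

z = -1.956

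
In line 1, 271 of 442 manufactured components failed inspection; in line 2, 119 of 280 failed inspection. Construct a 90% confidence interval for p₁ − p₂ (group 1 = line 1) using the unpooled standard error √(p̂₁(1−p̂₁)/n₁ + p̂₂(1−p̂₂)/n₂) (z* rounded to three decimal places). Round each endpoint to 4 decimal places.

(0.1264, 0.2499)

p̂₁ = 0.61312, p̂₂ = 0.42500, so the observed difference is 0.18812.
SE = √(0.000536659 + 0.000872768) = √0.001409427 = 0.037542.
For 90% confidence, z* = 1.645. Margin = 1.645·0.037542 = 0.06176.
So the interval runs from 0.1264 to 0.2499.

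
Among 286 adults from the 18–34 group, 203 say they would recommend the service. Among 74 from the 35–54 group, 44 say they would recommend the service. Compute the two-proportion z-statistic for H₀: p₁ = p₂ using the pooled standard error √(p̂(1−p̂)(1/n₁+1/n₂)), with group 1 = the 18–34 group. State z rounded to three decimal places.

z = 1.903

p̂₁ = 203/286 = 0.70979, p̂₂ = 44/74 = 0.59459.
Pooled p̂ = (203+44)/(286+74) = 247/360 = 0.68611.
Pooled SE = √[0.2153627·0.01701002] ≈ 0.060525.
z = (p̂₁ − p̂₂)/SE = (0.70979 − 0.59459)/0.060525 = 0.11520/0.060525 = 1.903.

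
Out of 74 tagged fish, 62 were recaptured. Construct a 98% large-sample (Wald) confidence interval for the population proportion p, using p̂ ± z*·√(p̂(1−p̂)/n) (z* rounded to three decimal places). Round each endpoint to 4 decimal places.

(0.7382, 0.9375)

The sample proportion is 62/74 = 0.83784.
Standard error of p̂: √(0.135866/74) = √0.001836022 = 0.042849.
z* = 2.326 at the 98% level.
Margin = 2.326·0.042849 = 0.09967.
CI: 0.83784 ± 0.09967 = (0.7382, 0.9375).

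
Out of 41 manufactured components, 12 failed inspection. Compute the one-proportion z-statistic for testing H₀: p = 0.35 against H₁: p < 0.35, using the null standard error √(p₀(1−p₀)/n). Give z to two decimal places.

With x = 12 successes in n = 41, p̂ = 0.29268.
SE₀ = √(0.35·0.65/41) = 0.074490.
z = (0.29268 − 0.35)/0.074490 = -0.05732/0.074490 = -0.77.

z = -0.77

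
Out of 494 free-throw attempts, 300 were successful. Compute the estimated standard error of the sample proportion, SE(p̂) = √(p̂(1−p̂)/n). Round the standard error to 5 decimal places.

The sample proportion is 300/494 = 0.60729.
p̂(1−p̂) = 0.60729·0.39271 = 0.238489.
Dividing by n and taking the root: √0.000482771 = 0.02197.

SE = 0.02197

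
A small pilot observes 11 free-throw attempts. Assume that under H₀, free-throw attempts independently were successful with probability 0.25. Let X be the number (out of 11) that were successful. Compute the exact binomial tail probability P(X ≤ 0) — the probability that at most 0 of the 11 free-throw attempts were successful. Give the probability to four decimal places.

P = 0.0422

X ~ Binomial(n=11, p=0.25).
P(X ≤ 0) = C(11,0)·0.25^0·0.75^11.
= 0.042235 = 0.0422.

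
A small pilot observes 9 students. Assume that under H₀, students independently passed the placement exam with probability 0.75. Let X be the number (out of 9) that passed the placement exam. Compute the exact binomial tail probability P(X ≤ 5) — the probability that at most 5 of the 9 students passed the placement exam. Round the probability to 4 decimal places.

X ~ Binomial(n=9, p=0.75).
P(X ≤ 5) = Σ_{j=0}^{5} C(9,j)·0.75^j·0.25^{9−j}.
= 0.000004 + 0.000103 + 0.001236 + 0.008652 + 0.038933 + 0.116798 = 0.1657.

P = 0.1657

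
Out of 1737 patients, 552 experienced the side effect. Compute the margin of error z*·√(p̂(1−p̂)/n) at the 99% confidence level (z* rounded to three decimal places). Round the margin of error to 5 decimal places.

Sample proportion p̂ = 552/1737 = 0.31779.
SE = √(p̂(1−p̂)/n) = √(0.216799/1737) = 0.011172.
z* = 2.576 at the 99% level.
So ME = 0.02878.

ME = 0.02878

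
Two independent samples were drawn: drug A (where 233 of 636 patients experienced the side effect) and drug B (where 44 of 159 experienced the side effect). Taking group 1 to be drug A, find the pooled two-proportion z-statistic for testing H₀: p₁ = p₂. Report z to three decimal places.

Sample proportions: p̂₁ = 233/636 = 0.36635 and p̂₂ = 44/159 = 0.27673.
Pooled p̂ = (233+44)/(636+159) = 277/795 = 0.34843.
SE = √[p̂(1−p̂)(1/n₁+1/n₂)] = √[0.34843·0.65157·(1/636+1/159)] ≈ 0.042247.
z = 0.08962/0.042247 = 2.121.

z = 2.121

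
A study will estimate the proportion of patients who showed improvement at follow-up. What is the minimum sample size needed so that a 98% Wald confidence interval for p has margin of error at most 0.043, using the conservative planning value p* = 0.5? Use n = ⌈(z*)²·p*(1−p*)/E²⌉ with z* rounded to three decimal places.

For 98% confidence, z* = 2.326.
p*(1−p*) = 0.50·0.50 = 0.2500.
(z*)²·p*(1−p*)/E² = 5.410276·0.2500/0.001849 = 731.514.
Rounding up, n = 732.

n = 732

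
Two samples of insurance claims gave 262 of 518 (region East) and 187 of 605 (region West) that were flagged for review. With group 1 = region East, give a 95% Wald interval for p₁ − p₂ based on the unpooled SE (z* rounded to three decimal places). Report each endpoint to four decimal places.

p̂₁ = 262/518 = 0.50579, p̂₂ = 187/605 = 0.30909; p̂₁ − p̂₂ = 0.19670.
Unpooled SE = √(p̂₁(1−p̂₁)/n₁ + p̂₂(1−p̂₂)/n₂) = √(0.000482561 + 0.000352981) = 0.028906.
The 95% critical value is z* = 1.960. Margin = 1.960·0.028906 = 0.05666.
So the interval runs from 0.1400 to 0.2534.

(0.1400, 0.2534)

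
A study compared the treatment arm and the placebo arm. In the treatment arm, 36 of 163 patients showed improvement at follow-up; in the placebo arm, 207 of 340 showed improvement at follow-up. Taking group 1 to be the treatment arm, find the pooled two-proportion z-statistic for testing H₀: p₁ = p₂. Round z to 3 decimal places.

p̂₁ = 36/163 = 0.22086, p̂₂ = 207/340 = 0.60882.
Pooled p̂ = (36+207)/(163+340) = 243/503 = 0.48310.
SE = √[p̂(1−p̂)(1/n₁+1/n₂)] = √[0.48310·0.51690·(1/163+1/340)] ≈ 0.047607.
z = -0.38796/0.047607 = -8.149.

z = -8.149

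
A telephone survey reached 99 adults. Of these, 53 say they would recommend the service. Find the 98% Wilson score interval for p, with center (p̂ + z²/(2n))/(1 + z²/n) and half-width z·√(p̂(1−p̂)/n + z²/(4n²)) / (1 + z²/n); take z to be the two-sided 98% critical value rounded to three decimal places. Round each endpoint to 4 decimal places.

p̂ = 53/99 = 0.53535; z = 2.326, so z² = 5.410276.
1 + z²/n = 1.054649.
Center = (0.53535 + 0.027325)/1.054649 = 0.53352.
Radicand: p̂(1−p̂)/n + z²/(4n²) = 0.002512628 + 0.000138003 = 0.002650631.
Half-width = 2.326·√0.002650631/1.054649 = 0.11355.
So the interval runs from 0.4200 to 0.6471.

(0.4200, 0.6471)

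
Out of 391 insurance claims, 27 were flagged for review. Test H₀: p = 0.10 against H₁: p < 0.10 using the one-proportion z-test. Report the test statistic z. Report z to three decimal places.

Sample proportion p̂ = 27/391 = 0.06905.
Under H₀, SE = √(p₀(1−p₀)/n) = √(0.10·0.90/391) = √0.000230179 = 0.015172.
Test statistic: z = -0.03095/0.015172 = -2.040.

z = -2.040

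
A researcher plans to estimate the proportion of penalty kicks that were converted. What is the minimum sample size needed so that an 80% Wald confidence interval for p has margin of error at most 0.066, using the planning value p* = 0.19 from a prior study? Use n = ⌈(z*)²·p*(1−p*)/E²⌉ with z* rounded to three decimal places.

z* = 1.282 at the 80% level.
p*(1−p*) = 0.19·0.81 = 0.1539.
Required n before rounding: 1.643524 × 0.1539 / 0.066² = 58.067.
Rounding up, n = 59.

n = 59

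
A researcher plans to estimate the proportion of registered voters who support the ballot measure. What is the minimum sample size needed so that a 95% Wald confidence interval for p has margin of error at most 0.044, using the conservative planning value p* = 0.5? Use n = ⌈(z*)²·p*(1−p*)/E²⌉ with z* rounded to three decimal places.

For 95% confidence, z* = 1.960.
p*(1−p*) = 0.50·0.50 = 0.2500.
Required n before rounding: 3.841600 × 0.2500 / 0.044² = 496.074.
⌈496.074⌉ = 497.

n = 497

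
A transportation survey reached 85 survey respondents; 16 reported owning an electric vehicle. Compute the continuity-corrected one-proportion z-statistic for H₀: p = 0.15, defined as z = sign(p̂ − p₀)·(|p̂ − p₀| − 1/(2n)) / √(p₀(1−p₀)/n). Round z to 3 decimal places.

Sample proportion p̂ = 16/85 = 0.18824. p̂ − p₀ = 0.038235.
Continuity correction 1/(2n) = 1/170 = 0.005882.
Corrected numerator: |0.038235| − 0.005882 = 0.032353.
Under H₀, SE = √(p₀(1−p₀)/n) = √(0.15·0.85/85) = √0.001500000 = 0.038730.
z = +0.032353/0.038730 = 0.835.

z = 0.835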